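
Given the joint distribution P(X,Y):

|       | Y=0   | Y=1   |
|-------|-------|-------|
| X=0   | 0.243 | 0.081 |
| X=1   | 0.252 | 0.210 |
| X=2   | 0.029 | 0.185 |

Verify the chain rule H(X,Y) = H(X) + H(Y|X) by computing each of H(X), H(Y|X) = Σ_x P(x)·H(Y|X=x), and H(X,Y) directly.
H(X) = 1.5175 bits, H(Y|X) = 0.8446 bits, H(X,Y) = 2.3621 bits

Marginal of X (row sums):
  P(X=0) = 0.243 + 0.081 = 0.324
  P(X=1) = 0.252 + 0.210 = 0.462
  P(X=2) = 0.029 + 0.185 = 0.214
H(X) = -[0.324·log₂(0.324) + 0.462·log₂(0.462) + 0.214·log₂(0.214)]
  = 0.5268 + 0.5147 + 0.4760 = 1.5175 bits

H(Y|X) = Σ_x P(x)·H(Y|X=x):
  X=0: P(X=0) = 0.324, P(Y|X=0) = (3/4, 1/4) → H(Y|X=0) = 0.8113
  X=1: P(X=1) = 0.462, P(Y|X=1) = (6/11, 5/11) → H(Y|X=1) = 0.9940
  X=2: P(X=2) = 0.214, P(Y|X=2) = (29/214, 185/214) → H(Y|X=2) = 0.5724
H(Y|X) = 0.324·0.8113 + 0.462·0.9940 + 0.214·0.5724 = 0.8446 bits

H(X,Y) = -Σ_{x,y} P(x,y) log₂ P(x,y). Per-cell terms -P(x,y)·log₂P(x,y):
  X=0: 0.4960, 0.2937
  X=1: 0.5011, 0.4728
  X=2: 0.1481, 0.4504
Sum of the 6 terms: H(X,Y) = 2.3621 bits

Chain rule check:
  H(X) + H(Y|X) = 1.5175 + 0.8446 = 2.3621 bits
  H(X,Y) = 2.3621 bits
✓ Chain rule verified.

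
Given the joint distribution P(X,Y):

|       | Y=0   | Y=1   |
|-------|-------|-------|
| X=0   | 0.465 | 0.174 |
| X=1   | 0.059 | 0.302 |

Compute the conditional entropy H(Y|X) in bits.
0.7717 bits

H(Y|X) = H(X,Y) - H(X)

H(X,Y) = -Σ_{x,y} P(x,y) log₂ P(x,y). Per-cell terms -P(x,y)·log₂P(x,y):
  X=0: 0.51368, 0.43897
  X=1: 0.24091, 0.52167
Sum of the 4 terms: H(X,Y) = 1.7152 bits

Marginal of X (row sums):
  P(X=0) = 0.465 + 0.174 = 0.639
  P(X=1) = 0.059 + 0.302 = 0.361
H(X) = -[0.639·log₂(0.639) + 0.361·log₂(0.361)]
  = 0.41287 + 0.53064 = 0.9435 bits

H(Y|X) = H(X,Y) - H(X) = 1.7152 - 0.9435 = 0.7717 bits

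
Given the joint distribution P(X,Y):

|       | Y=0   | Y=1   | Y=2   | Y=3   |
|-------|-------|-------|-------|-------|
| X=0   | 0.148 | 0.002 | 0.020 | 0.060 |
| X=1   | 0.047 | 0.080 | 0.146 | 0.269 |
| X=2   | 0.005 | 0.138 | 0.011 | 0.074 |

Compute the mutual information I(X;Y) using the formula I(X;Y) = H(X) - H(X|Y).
0.3904 bits

I(X;Y) = H(X) - H(X|Y)

Marginal of X (row sums):
  P(X=0) = 0.148 + 0.002 + 0.020 + 0.060 = 0.230
  P(X=1) = 0.047 + 0.080 + 0.146 + 0.269 = 0.542
  P(X=2) = 0.005 + 0.138 + 0.011 + 0.074 = 0.228
H(X) = -[0.230·log₂(0.230) + 0.542·log₂(0.542) + 0.228·log₂(0.228)]
  = 0.4877 + 0.4789 + 0.4863 = 1.4529 bits

Marginal of Y (column sums):
  P(Y=0) = 0.148 + 0.047 + 0.005 = 0.200
  P(Y=1) = 0.002 + 0.080 + 0.138 = 0.220
  P(Y=2) = 0.020 + 0.146 + 0.011 = 0.177
  P(Y=3) = 0.060 + 0.269 + 0.074 = 0.403
H(X|Y) = Σ_y P(y)·H(X|Y=y):
  Y=0: P(Y=0) = 0.200, P(X|Y=0) = (37/50, 47/200, 1/40) → H(X|Y=0) = 0.9455
  Y=1: P(Y=1) = 0.220, P(X|Y=1) = (1/110, 4/11, 69/110) → H(X|Y=1) = 1.0144
  Y=2: P(Y=2) = 0.177, P(X|Y=2) = (20/177, 146/177, 11/177) → H(X|Y=2) = 0.8337
  Y=3: P(Y=3) = 0.403, P(X|Y=3) = (60/403, 269/403, 74/403) → H(X|Y=3) = 1.2473
H(X|Y) = 0.200·0.9455 + 0.220·1.0144 + 0.177·0.8337 + 0.403·1.2473 = 1.0625 bits

I(X;Y) = H(X) - H(X|Y) = 1.4529 - 1.0625 = 0.3904 bits

Cross-check via I(X;Y) = H(X) + H(Y) - H(X,Y): computing H(Y) from the column sums and H(X,Y) from the 12 cells in the same way gives H(Y) = 1.9155 bits and H(X,Y) = 2.9780 bits, so
I(X;Y) = 1.4529 + 1.9155 - 2.9780 = 0.3904 bits ✓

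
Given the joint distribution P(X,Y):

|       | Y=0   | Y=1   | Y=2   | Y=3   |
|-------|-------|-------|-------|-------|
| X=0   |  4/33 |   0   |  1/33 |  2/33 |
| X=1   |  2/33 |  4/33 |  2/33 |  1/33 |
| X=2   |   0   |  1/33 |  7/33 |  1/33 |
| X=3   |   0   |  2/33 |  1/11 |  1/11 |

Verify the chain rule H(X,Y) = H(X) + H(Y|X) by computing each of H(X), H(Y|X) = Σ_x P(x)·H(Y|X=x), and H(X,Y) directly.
H(X) = 1.9926 bits, H(Y|X) = 1.4409 bits, H(X,Y) = 3.4334 bits

Marginal of X (row sums):
  P(X=0) = 4/33 + 0 + 1/33 + 2/33 = 7/33
  P(X=1) = 2/33 + 4/33 + 2/33 + 1/33 = 3/11
  P(X=2) = 0 + 1/33 + 7/33 + 1/33 = 3/11
  P(X=3) = 0 + 2/33 + 1/11 + 1/11 = 8/33
H(X) = -[(7/33)·log₂(7/33) + (3/11)·log₂(3/11) + (3/11)·log₂(3/11) + (8/33)·log₂(8/33)]
  = 0.47452 + 0.51122 + 0.51122 + 0.49561 = 1.9926 bits

H(Y|X) = Σ_x P(x)·H(Y|X=x):
  X=0: P(X=0) = 7/33, P(Y|X=0) = (4/7, 0, 1/7, 2/7) → H(Y|X=0) = 1.37878
  X=1: P(X=1) = 3/11, P(Y|X=1) = (2/9, 4/9, 2/9, 1/9) → H(Y|X=1) = 1.83659
  X=2: P(X=2) = 3/11, P(Y|X=2) = (0, 1/9, 7/9, 1/9) → H(Y|X=2) = 0.98643
  X=3: P(X=3) = 8/33, P(Y|X=3) = (0, 1/4, 3/8, 3/8) → H(Y|X=3) = 1.56128
H(Y|X) = (7/33)·1.37878 + (3/11)·1.83659 + (3/11)·0.98643 + (8/33)·1.56128 = 1.4409 bits

H(X,Y) = -Σ_{x,y} P(x,y) log₂ P(x,y). Per-cell terms -P(x,y)·log₂P(x,y):
  X=0: 0.36902, 0.00000, 0.15286, 0.24511
  X=1: 0.24511, 0.36902, 0.24511, 0.15286
  X=2: 0.00000, 0.15286, 0.47452, 0.15286
  X=3: 0.00000, 0.24511, 0.31449, 0.31449
  (cells with P = 0 contribute 0)
Sum of the 16 terms: H(X,Y) = 3.4334 bits

Chain rule check:
  H(X) + H(Y|X) = 1.9926 + 1.4409 = 3.4335 bits
  H(X,Y) = 3.4334 bits
✓ Chain rule verified (Δ = 0.0001 is 4-dp rounding noise: each of the three values was rounded independently).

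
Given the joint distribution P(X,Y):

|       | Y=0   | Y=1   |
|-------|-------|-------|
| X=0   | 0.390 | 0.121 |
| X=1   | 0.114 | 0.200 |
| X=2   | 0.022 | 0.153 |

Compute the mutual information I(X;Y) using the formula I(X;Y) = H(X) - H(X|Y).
0.2023 bits

I(X;Y) = H(X) - H(X|Y)

Marginal of X (row sums):
  P(X=0) = 0.390 + 0.121 = 0.511
  P(X=1) = 0.114 + 0.200 = 0.314
  P(X=2) = 0.022 + 0.153 = 0.175
H(X) = -[0.511·log₂(0.511) + 0.314·log₂(0.314) + 0.175·log₂(0.175)]
  = 0.4950 + 0.5247 + 0.4401 = 1.4598 bits

Marginal of Y (column sums):
  P(Y=0) = 0.390 + 0.114 + 0.022 = 0.526
  P(Y=1) = 0.121 + 0.200 + 0.153 = 0.474
H(X|Y) = Σ_y P(y)·H(X|Y=y):
  Y=0: P(Y=0) = 0.526, P(X|Y=0) = (195/263, 57/263, 11/263) → H(X|Y=0) = 0.9896
  Y=1: P(Y=1) = 0.474, P(X|Y=1) = (121/474, 100/237, 51/158) → H(X|Y=1) = 1.5547
H(X|Y) = 0.526·0.9896 + 0.474·1.5547 = 1.2575 bits

I(X;Y) = H(X) - H(X|Y) = 1.4598 - 1.2575 = 0.2023 bits

Cross-check via I(X;Y) = H(X) + H(Y) - H(X,Y): computing H(Y) from the column sums and H(X,Y) from the 6 cells in the same way gives H(Y) = 0.9980 bits and H(X,Y) = 2.2555 bits, so
I(X;Y) = 1.4598 + 0.9980 - 2.2555 = 0.2023 bits ✓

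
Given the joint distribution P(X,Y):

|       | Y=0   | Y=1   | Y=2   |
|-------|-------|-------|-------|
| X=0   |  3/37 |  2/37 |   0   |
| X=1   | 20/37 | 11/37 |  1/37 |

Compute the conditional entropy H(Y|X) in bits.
1.0909 bits

H(Y|X) = H(X,Y) - H(X)

H(X,Y) = -Σ_{x,y} P(x,y) log₂ P(x,y). Per-cell terms -P(x,y)·log₂P(x,y):
  X=0: 0.293878, 0.227538, 0.000000
  X=1: 0.479743, 0.520277, 0.140796
  (cells with P = 0 contribute 0)
Sum of the 6 terms: H(X,Y) = 1.662232 bits

Marginal of X (row sums):
  P(X=0) = 3/37 + 2/37 + 0 = 5/37
  P(X=1) = 20/37 + 11/37 + 1/37 = 32/37
H(X) = -[(5/37)·log₂(5/37) + (32/37)·log₂(32/37)]
  = 0.390206 + 0.181149 = 0.571355 bits

H(Y|X) = H(X,Y) - H(X) = 1.662232 - 0.571355 = 1.0909 bits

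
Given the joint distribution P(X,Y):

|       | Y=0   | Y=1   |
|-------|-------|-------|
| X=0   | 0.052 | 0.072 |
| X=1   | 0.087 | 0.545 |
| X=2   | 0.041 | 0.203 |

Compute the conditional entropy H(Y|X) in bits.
0.6464 bits

H(Y|X) = H(X,Y) - H(X)

H(X,Y) = -Σ_{x,y} P(x,y) log₂ P(x,y). Per-cell terms -P(x,y)·log₂P(x,y):
  X=0: 0.22180, 0.27330
  X=1: 0.30649, 0.47724
  X=2: 0.18894, 0.46699
Sum of the 6 terms: H(X,Y) = 1.9348 bits

Marginal of X (row sums):
  P(X=0) = 0.052 + 0.072 = 0.124
  P(X=1) = 0.087 + 0.545 = 0.632
  P(X=2) = 0.041 + 0.203 = 0.244
H(X) = -[0.124·log₂(0.124) + 0.632·log₂(0.632) + 0.244·log₂(0.244)]
  = 0.37344 + 0.41839 + 0.49655 = 1.2884 bits

H(Y|X) = H(X,Y) - H(X) = 1.9348 - 1.2884 = 0.6464 bits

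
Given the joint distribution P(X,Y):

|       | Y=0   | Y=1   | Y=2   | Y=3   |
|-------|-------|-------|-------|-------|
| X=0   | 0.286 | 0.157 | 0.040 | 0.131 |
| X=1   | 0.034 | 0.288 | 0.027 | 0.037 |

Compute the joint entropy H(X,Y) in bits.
2.5055 bits

H(X,Y) = -Σ_{x,y} P(x,y) log₂ P(x,y). Per-cell terms -P(x,y)·log₂P(x,y):
  X=0: 0.51649, 0.41937, 0.18575, 0.38414
  X=1: 0.16586, 0.51721, 0.14069, 0.17598
Sum of the 8 terms: H(X,Y) = 2.5055 bits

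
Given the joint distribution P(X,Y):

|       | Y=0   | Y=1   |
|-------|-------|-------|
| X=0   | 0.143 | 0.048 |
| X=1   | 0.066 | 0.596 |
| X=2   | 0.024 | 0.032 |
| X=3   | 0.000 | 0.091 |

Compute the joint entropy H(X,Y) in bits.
1.9180 bits

H(X,Y) = -Σ_{x,y} P(x,y) log₂ P(x,y). Per-cell terms -P(x,y)·log₂P(x,y):
  X=0: 0.4012, 0.2103
  X=1: 0.2588, 0.4450
  X=2: 0.1291, 0.1589
  X=3: 0.0000, 0.3147
  (cells with P = 0 contribute 0)
Sum of the 8 terms: H(X,Y) = 1.9180 bits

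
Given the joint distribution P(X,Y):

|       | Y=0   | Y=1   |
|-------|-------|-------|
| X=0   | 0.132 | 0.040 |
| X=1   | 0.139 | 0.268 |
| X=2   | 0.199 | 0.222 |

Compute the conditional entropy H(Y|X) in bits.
0.9317 bits

H(Y|X) = H(X,Y) - H(X)

H(X,Y) = -Σ_{x,y} P(x,y) log₂ P(x,y). Per-cell terms -P(x,y)·log₂P(x,y):
  X=0: 0.385624, 0.185754
  X=1: 0.395711, 0.509118
  X=2: 0.463503, 0.482044
Sum of the 6 terms: H(X,Y) = 2.42175 bits

Marginal of X (row sums):
  P(X=0) = 0.132 + 0.040 = 0.172
  P(X=1) = 0.139 + 0.268 = 0.407
  P(X=2) = 0.199 + 0.222 = 0.421
H(X) = -[0.172·log₂(0.172) + 0.407·log₂(0.407) + 0.421·log₂(0.421)]
  = 0.436797 + 0.527838 + 0.525453 = 1.49009 bits

H(Y|X) = H(X,Y) - H(X) = 2.42175 - 1.49009 = 0.9317 bits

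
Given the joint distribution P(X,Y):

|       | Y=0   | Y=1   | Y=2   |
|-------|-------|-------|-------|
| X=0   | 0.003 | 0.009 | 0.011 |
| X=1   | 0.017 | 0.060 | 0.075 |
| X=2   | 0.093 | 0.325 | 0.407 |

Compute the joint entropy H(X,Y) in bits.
2.1551 bits

H(X,Y) = -Σ_{x,y} P(x,y) log₂ P(x,y). Per-cell terms -P(x,y)·log₂P(x,y):
  X=0: 0.0251, 0.0612, 0.0716
  X=1: 0.0999, 0.2435, 0.2803
  X=2: 0.3187, 0.5270, 0.5278
Sum of the 9 terms: H(X,Y) = 2.1551 bits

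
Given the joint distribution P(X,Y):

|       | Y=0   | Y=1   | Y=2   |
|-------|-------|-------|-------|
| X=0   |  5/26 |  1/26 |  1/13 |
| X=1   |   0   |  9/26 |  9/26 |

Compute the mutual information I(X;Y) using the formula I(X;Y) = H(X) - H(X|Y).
0.4207 bits

I(X;Y) = H(X) - H(X|Y)

Marginal of X (row sums):
  P(X=0) = 5/26 + 1/26 + 1/13 = 4/13
  P(X=1) = 0 + 9/26 + 9/26 = 9/13
H(X) = -[(4/13)·log₂(4/13) + (9/13)·log₂(9/13)]
  = 0.5232 + 0.3673 = 0.8905 bits

Marginal of Y (column sums):
  P(Y=0) = 5/26 + 0 = 5/26
  P(Y=1) = 1/26 + 9/26 = 5/13
  P(Y=2) = 1/13 + 9/26 = 11/26
H(X|Y) = Σ_y P(y)·H(X|Y=y):
  Y=0: P(Y=0) = 5/26, P(X|Y=0) = (1, 0) → H(X|Y=0) = 0.0000
  Y=1: P(Y=1) = 5/13, P(X|Y=1) = (1/10, 9/10) → H(X|Y=1) = 0.4690
  Y=2: P(Y=2) = 11/26, P(X|Y=2) = (2/11, 9/11) → H(X|Y=2) = 0.6840
H(X|Y) = (5/26)·0.0000 + (5/13)·0.4690 + (11/26)·0.6840 = 0.4698 bits

I(X;Y) = H(X) - H(X|Y) = 0.8905 - 0.4698 = 0.4207 bits

Cross-check via I(X;Y) = H(X) + H(Y) - H(X,Y): computing H(Y) from the column sums and H(X,Y) from the 6 cells in the same way gives H(Y) = 1.5126 bits and H(X,Y) = 1.9824 bits, so
I(X;Y) = 0.8905 + 1.5126 - 1.9824 = 0.4207 bits ✓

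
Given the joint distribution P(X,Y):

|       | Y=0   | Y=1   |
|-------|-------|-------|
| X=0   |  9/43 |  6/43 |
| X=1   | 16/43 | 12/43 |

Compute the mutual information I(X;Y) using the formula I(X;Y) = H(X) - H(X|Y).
0.0006 bits

I(X;Y) = H(X) - H(X|Y)

Marginal of X (row sums):
  P(X=0) = 9/43 + 6/43 = 15/43
  P(X=1) = 16/43 + 12/43 = 28/43
H(X) = -[(15/43)·log₂(15/43) + (28/43)·log₂(28/43)]
  = 0.5300142 + 0.4030111 = 0.9330253 bits

Marginal of Y (column sums):
  P(Y=0) = 9/43 + 16/43 = 25/43
  P(Y=1) = 6/43 + 12/43 = 18/43
H(X|Y) = Σ_y P(y)·H(X|Y=y):
  Y=0: P(Y=0) = 25/43, P(X|Y=0) = (9/25, 16/25) → H(X|Y=0) = 0.9426832
  Y=1: P(Y=1) = 18/43, P(X|Y=1) = (1/3, 2/3) → H(X|Y=1) = 0.9182958
H(X|Y) = (25/43)·0.9426832 + (18/43)·0.9182958 = 0.9324745 bits

I(X;Y) = H(X) - H(X|Y) = 0.9330253 - 0.9324745 = 0.0006 bits

Cross-check via I(X;Y) = H(X) + H(Y) - H(X,Y): computing H(Y) from the column sums and H(X,Y) from the 4 cells in the same way gives H(Y) = 0.9807984 bits and H(X,Y) = 1.9132729 bits, so
I(X;Y) = 0.9330253 + 0.9807984 - 1.9132729 = 0.0006 bits ✓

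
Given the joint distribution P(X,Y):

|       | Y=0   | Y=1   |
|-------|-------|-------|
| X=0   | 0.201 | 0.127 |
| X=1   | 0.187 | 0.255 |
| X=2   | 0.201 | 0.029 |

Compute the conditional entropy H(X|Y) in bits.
1.4348 bits

H(X|Y) = H(X,Y) - H(Y)

H(X,Y) = -Σ_{x,y} P(x,y) log₂ P(x,y). Per-cell terms -P(x,y)·log₂P(x,y):
  X=0: 0.4653, 0.3781
  X=1: 0.4523, 0.5027
  X=2: 0.4653, 0.1481
Sum of the 6 terms: H(X,Y) = 2.4118 bits

Marginal of Y (column sums):
  P(Y=0) = 0.201 + 0.187 + 0.201 = 0.589
  P(Y=1) = 0.127 + 0.255 + 0.029 = 0.411
H(Y) = -[0.589·log₂(0.589) + 0.411·log₂(0.411)]
  = 0.4498 + 0.5272 = 0.9770 bits

H(X|Y) = H(X,Y) - H(Y) = 2.4118 - 0.9770 = 1.4348 bits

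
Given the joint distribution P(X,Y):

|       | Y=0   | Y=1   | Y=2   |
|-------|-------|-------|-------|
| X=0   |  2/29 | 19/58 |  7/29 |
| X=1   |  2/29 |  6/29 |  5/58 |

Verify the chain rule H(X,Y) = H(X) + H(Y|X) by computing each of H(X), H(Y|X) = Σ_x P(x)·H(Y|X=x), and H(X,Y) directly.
H(X) = 0.9444 bits, H(Y|X) = 1.3853 bits, H(X,Y) = 2.3297 bits

Marginal of X (row sums):
  P(X=0) = 2/29 + 19/58 + 7/29 = 37/58
  P(X=1) = 2/29 + 6/29 + 5/58 = 21/58
H(X) = -[(37/58)·log₂(37/58) + (21/58)·log₂(21/58)]
  = 0.41372 + 0.53067 = 0.9444 bits

H(Y|X) = Σ_x P(x)·H(Y|X=x):
  X=0: P(X=0) = 37/58, P(Y|X=0) = (4/37, 19/37, 14/37) → H(Y|X=0) = 1.37125
  X=1: P(X=1) = 21/58, P(Y|X=1) = (4/21, 4/7, 5/21) → H(Y|X=1) = 1.40998
H(Y|X) = (37/58)·1.37125 + (21/58)·1.40998 = 1.3853 bits

H(X,Y) = -Σ_{x,y} P(x,y) log₂ P(x,y). Per-cell terms -P(x,y)·log₂P(x,y):
  X=0: 0.26607, 0.52743, 0.49498
  X=1: 0.26607, 0.47028, 0.30483
Sum of the 6 terms: H(X,Y) = 2.3297 bits

Chain rule check:
  H(X) + H(Y|X) = 0.9444 + 1.3853 = 2.3297 bits
  H(X,Y) = 2.3297 bits
✓ Chain rule verified.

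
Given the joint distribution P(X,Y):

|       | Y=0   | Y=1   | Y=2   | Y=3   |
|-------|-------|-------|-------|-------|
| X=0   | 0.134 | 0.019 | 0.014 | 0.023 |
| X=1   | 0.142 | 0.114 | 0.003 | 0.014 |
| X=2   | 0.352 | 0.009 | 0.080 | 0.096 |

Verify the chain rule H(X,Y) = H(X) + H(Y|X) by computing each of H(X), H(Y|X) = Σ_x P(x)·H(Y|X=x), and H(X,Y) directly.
H(X) = 1.4483 bits, H(Y|X) = 1.3362 bits, H(X,Y) = 2.7844 bits

Marginal of X (row sums):
  P(X=0) = 0.134 + 0.019 + 0.014 + 0.023 = 0.190
  P(X=1) = 0.142 + 0.114 + 0.003 + 0.014 = 0.273
  P(X=2) = 0.352 + 0.009 + 0.080 + 0.096 = 0.537
H(X) = -[0.190·log₂(0.190) + 0.273·log₂(0.273) + 0.537·log₂(0.537)]
  = 0.455226 + 0.511336 + 0.481692 = 1.4483 bits

H(Y|X) = Σ_x P(x)·H(Y|X=x):
  X=0: P(X=0) = 0.190, P(Y|X=0) = (67/95, 1/10, 7/95, 23/190) → H(Y|X=0) = 1.333479
  X=1: P(X=1) = 0.273, P(Y|X=1) = (142/273, 38/91, 1/91, 2/39) → H(Y|X=1) = 1.307880
  X=2: P(X=2) = 0.537, P(Y|X=2) = (352/537, 3/179, 80/537, 32/179) → H(Y|X=2) = 1.351535
H(Y|X) = 0.190·1.333479 + 0.273·1.307880 + 0.537·1.351535 = 1.3362 bits

H(X,Y) = -Σ_{x,y} P(x,y) log₂ P(x,y). Per-cell terms -P(x,y)·log₂P(x,y):
  X=0: 0.388559, 0.108639, 0.086218, 0.125171
  X=1: 0.399877, 0.357150, 0.025142, 0.086218
  X=2: 0.530236, 0.061163, 0.291508, 0.324559
Sum of the 12 terms: H(X,Y) = 2.7844 bits

Chain rule check:
  H(X) + H(Y|X) = 1.4483 + 1.3362 = 2.7845 bits
  H(X,Y) = 2.7844 bits
✓ Chain rule verified (Δ = 0.0001 is 4-dp rounding noise: each of the three values was rounded independently).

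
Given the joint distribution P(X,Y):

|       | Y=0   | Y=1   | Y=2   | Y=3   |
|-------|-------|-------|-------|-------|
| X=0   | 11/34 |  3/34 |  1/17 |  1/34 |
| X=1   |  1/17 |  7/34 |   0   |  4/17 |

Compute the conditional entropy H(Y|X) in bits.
1.4269 bits

H(Y|X) = H(X,Y) - H(X)

H(X,Y) = -Σ_{x,y} P(x,y) log₂ P(x,y). Per-cell terms -P(x,y)·log₂P(x,y):
  X=0: 0.52672, 0.30904, 0.24044, 0.14963
  X=1: 0.24044, 0.46943, 0.00000, 0.49117
  (cells with P = 0 contribute 0)
Sum of the 8 terms: H(X,Y) = 2.4269 bits

Marginal of X (row sums):
  P(X=0) = 11/34 + 3/34 + 1/17 + 1/34 = 1/2
  P(X=1) = 1/17 + 7/34 + 0 + 4/17 = 1/2
H(X) = -[(1/2)·log₂(1/2) + (1/2)·log₂(1/2)]
  = 0.50000 + 0.50000 = 1.0000 bits

H(Y|X) = H(X,Y) - H(X) = 2.4269 - 1.0000 = 1.4269 bits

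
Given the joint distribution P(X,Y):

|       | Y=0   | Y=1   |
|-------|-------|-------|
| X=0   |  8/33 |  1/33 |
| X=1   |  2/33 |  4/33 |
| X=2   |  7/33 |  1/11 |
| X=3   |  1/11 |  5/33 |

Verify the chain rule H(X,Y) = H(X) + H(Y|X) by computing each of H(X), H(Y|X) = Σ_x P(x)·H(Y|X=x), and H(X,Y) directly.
H(X) = 1.9760 bits, H(Y|X) = 0.8027 bits, H(X,Y) = 2.7786 bits

Marginal of X (row sums):
  P(X=0) = 8/33 + 1/33 = 3/11
  P(X=1) = 2/33 + 4/33 = 2/11
  P(X=2) = 7/33 + 1/11 = 10/33
  P(X=3) = 1/11 + 5/33 = 8/33
H(X) = -[(3/11)·log₂(3/11) + (2/11)·log₂(2/11) + (10/33)·log₂(10/33) + (8/33)·log₂(8/33)]
  = 0.5112 + 0.4472 + 0.5220 + 0.4956 = 1.9760 bits

H(Y|X) = Σ_x P(x)·H(Y|X=x):
  X=0: P(X=0) = 3/11, P(Y|X=0) = (8/9, 1/9) → H(Y|X=0) = 0.5033
  X=1: P(X=1) = 2/11, P(Y|X=1) = (1/3, 2/3) → H(Y|X=1) = 0.9183
  X=2: P(X=2) = 10/33, P(Y|X=2) = (7/10, 3/10) → H(Y|X=2) = 0.8813
  X=3: P(X=3) = 8/33, P(Y|X=3) = (3/8, 5/8) → H(Y|X=3) = 0.9544
H(Y|X) = (3/11)·0.5033 + (2/11)·0.9183 + (10/33)·0.8813 + (8/33)·0.9544 = 0.8027 bits

H(X,Y) = -Σ_{x,y} P(x,y) log₂ P(x,y). Per-cell terms -P(x,y)·log₂P(x,y):
  X=0: 0.4956, 0.1529
  X=1: 0.2451, 0.3690
  X=2: 0.4745, 0.3145
  X=3: 0.3145, 0.4125
Sum of the 8 terms: H(X,Y) = 2.7786 bits

Chain rule check:
  H(X) + H(Y|X) = 1.9760 + 0.8027 = 2.7787 bits
  H(X,Y) = 2.7786 bits
✓ Chain rule verified (Δ = 0.0001 is 4-dp rounding noise: each of the three values was rounded independently).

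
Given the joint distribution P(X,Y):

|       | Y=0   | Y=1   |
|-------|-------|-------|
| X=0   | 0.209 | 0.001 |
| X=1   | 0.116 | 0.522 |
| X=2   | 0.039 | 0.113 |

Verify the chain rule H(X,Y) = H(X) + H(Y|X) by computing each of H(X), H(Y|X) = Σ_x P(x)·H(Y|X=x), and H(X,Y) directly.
H(X) = 1.2996 bits, H(Y|X) = 0.5704 bits, H(X,Y) = 1.8700 bits

Marginal of X (row sums):
  P(X=0) = 0.209 + 0.001 = 0.210
  P(X=1) = 0.116 + 0.522 = 0.638
  P(X=2) = 0.039 + 0.113 = 0.152
H(X) = -[0.210·log₂(0.210) + 0.638·log₂(0.638) + 0.152·log₂(0.152)]
  = 0.47282 + 0.41366 + 0.41311 = 1.2996 bits

H(Y|X) = Σ_x P(x)·H(Y|X=x):
  X=0: P(X=0) = 0.210, P(Y|X=0) = (209/210, 1/210) → H(Y|X=0) = 0.04359
  X=1: P(X=1) = 0.638, P(Y|X=1) = (2/11, 9/11) → H(Y|X=1) = 0.68404
  X=2: P(X=2) = 0.152, P(Y|X=2) = (39/152, 113/152) → H(Y|X=2) = 0.82154
H(Y|X) = 0.210·0.04359 + 0.638·0.68404 + 0.152·0.82154 = 0.5704 bits

H(X,Y) = -Σ_{x,y} P(x,y) log₂ P(x,y). Per-cell terms -P(x,y)·log₂P(x,y):
  X=0: 0.47201, 0.00997
  X=1: 0.36051, 0.48957
  X=2: 0.18253, 0.35545
Sum of the 6 terms: H(X,Y) = 1.8700 bits

Chain rule check:
  H(X) + H(Y|X) = 1.2996 + 0.5704 = 1.8700 bits
  H(X,Y) = 1.8700 bits
✓ Chain rule verified.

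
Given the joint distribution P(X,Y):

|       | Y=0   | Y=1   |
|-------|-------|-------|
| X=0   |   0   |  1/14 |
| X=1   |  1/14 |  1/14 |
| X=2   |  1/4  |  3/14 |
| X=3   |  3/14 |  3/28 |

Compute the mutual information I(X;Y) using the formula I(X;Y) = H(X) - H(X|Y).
0.0960 bits

I(X;Y) = H(X) - H(X|Y)

Marginal of X (row sums):
  P(X=0) = 0 + 1/14 = 1/14
  P(X=1) = 1/14 + 1/14 = 1/7
  P(X=2) = 1/4 + 3/14 = 13/28
  P(X=3) = 3/14 + 3/28 = 9/28
H(X) = -[(1/14)·log₂(1/14) + (1/7)·log₂(1/7) + (13/28)·log₂(13/28) + (9/28)·log₂(9/28)]
  = 0.271954 + 0.401051 + 0.513925 + 0.526317 = 1.71325 bits

Marginal of Y (column sums):
  P(Y=0) = 0 + 1/14 + 1/4 + 3/14 = 15/28
  P(Y=1) = 1/14 + 1/14 + 3/14 + 3/28 = 13/28
H(X|Y) = Σ_y P(y)·H(X|Y=y):
  Y=0: P(Y=0) = 15/28, P(X|Y=0) = (0, 2/15, 7/15, 2/5) → H(X|Y=0) = 1.429473
  Y=1: P(Y=1) = 13/28, P(X|Y=1) = (2/13, 2/13, 6/13, 3/13) → H(X|Y=1) = 1.833927
H(X|Y) = (15/28)·1.429473 + (13/28)·1.833927 = 1.61726 bits

I(X;Y) = H(X) - H(X|Y) = 1.71325 - 1.61726 = 0.0960 bits

Cross-check via I(X;Y) = H(X) + H(Y) - H(X,Y): computing H(Y) from the column sums and H(X,Y) from the 8 cells in the same way gives H(Y) = 0.99632 bits and H(X,Y) = 2.61357 bits, so
I(X;Y) = 1.71325 + 0.99632 - 2.61357 = 0.0960 bits ✓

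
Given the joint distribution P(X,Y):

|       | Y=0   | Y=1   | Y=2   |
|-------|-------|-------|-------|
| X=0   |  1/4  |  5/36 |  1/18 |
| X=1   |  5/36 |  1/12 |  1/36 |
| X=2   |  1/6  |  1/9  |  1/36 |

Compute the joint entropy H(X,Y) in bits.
2.8918 bits

H(X,Y) = -Σ_{x,y} P(x,y) log₂ P(x,y). Per-cell terms -P(x,y)·log₂P(x,y):
  X=0: 0.5000, 0.3956, 0.2317
  X=1: 0.3956, 0.2987, 0.1436
  X=2: 0.4308, 0.3522, 0.1436
Sum of the 9 terms: H(X,Y) = 2.8918 bits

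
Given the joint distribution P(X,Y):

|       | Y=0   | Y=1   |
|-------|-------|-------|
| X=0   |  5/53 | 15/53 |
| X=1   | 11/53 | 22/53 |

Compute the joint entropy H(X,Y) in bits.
1.8341 bits

H(X,Y) = -Σ_{x,y} P(x,y) log₂ P(x,y). Per-cell terms -P(x,y)·log₂P(x,y):
  X=0: 0.32132, 0.51539
  X=1: 0.47082, 0.52654
Sum of the 4 terms: H(X,Y) = 1.8341 bits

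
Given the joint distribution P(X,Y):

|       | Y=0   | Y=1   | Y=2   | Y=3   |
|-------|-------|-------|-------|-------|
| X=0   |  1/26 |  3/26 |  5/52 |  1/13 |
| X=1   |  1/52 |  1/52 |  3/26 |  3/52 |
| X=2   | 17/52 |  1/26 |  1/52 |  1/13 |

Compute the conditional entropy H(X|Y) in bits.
1.1379 bits

H(X|Y) = H(X,Y) - H(Y)

H(X,Y) = -Σ_{x,y} P(x,y) log₂ P(x,y). Per-cell terms -P(x,y)·log₂P(x,y):
  X=0: 0.18079, 0.35948, 0.32486, 0.28465
  X=1: 0.10962, 0.10962, 0.35948, 0.23743
  X=2: 0.52732, 0.18079, 0.10962, 0.28465
Sum of the 12 terms: H(X,Y) = 3.0683 bits

Marginal of Y (column sums):
  P(Y=0) = 1/26 + 1/52 + 17/52 = 5/13
  P(Y=1) = 3/26 + 1/52 + 1/26 = 9/52
  P(Y=2) = 5/52 + 3/26 + 1/52 = 3/13
  P(Y=3) = 1/13 + 3/52 + 1/13 = 11/52
H(Y) = -[(5/13)·log₂(5/13) + (9/52)·log₂(9/52) + (3/13)·log₂(3/13) + (11/52)·log₂(11/52)]
  = 0.53020 + 0.43797 + 0.48819 + 0.47406 = 1.9304 bits

H(X|Y) = H(X,Y) - H(Y) = 3.0683 - 1.9304 = 1.1379 bits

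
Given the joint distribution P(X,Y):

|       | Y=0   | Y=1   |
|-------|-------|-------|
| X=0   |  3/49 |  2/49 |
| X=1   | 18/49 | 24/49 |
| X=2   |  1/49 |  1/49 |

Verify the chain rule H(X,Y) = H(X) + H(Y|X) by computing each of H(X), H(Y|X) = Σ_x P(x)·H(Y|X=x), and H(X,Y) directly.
H(X) = 0.7150 bits, H(Y|X) = 0.9844 bits, H(X,Y) = 1.6993 bits

Marginal of X (row sums):
  P(X=0) = 3/49 + 2/49 = 5/49
  P(X=1) = 18/49 + 24/49 = 6/7
  P(X=2) = 1/49 + 1/49 = 2/49
H(X) = -[(5/49)·log₂(5/49) + (6/7)·log₂(6/7) + (2/49)·log₂(2/49)]
  = 0.3359981 + 0.1906221 + 0.1883555 = 0.7150 bits

H(Y|X) = Σ_x P(x)·H(Y|X=x):
  X=0: P(X=0) = 5/49, P(Y|X=0) = (3/5, 2/5) → H(Y|X=0) = 0.9709506
  X=1: P(X=1) = 6/7, P(Y|X=1) = (3/7, 4/7) → H(Y|X=1) = 0.9852281
  X=2: P(X=2) = 2/49, P(Y|X=2) = (1/2, 1/2) → H(Y|X=2) = 1.0000000
H(Y|X) = (5/49)·0.9709506 + (6/7)·0.9852281 + (2/49)·1.0000000 = 0.9844 bits

H(X,Y) = -Σ_{x,y} P(x,y) log₂ P(x,y). Per-cell terms -P(x,y)·log₂P(x,y):
  X=0: 0.2467192, 0.1883555
  X=1: 0.5307373, 0.5043660
  X=2: 0.1145859, 0.1145859
Sum of the 6 terms: H(X,Y) = 1.6993 bits

Chain rule check:
  H(X) + H(Y|X) = 0.7150 + 0.9844 = 1.6994 bits
  H(X,Y) = 1.6993 bits
✓ Chain rule verified (Δ = 0.0001 is 4-dp rounding noise: each of the three values was rounded independently).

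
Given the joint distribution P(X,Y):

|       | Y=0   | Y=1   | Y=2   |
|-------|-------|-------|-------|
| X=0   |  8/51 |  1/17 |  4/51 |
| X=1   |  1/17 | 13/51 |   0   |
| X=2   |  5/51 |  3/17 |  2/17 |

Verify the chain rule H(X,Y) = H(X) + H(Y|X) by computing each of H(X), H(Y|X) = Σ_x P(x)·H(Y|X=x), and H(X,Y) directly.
H(X) = 1.5736 bits, H(Y|X) = 1.2505 bits, H(X,Y) = 2.8241 bits

Marginal of X (row sums):
  P(X=0) = 8/51 + 1/17 + 4/51 = 5/17
  P(X=1) = 1/17 + 13/51 + 0 = 16/51
  P(X=2) = 5/51 + 3/17 + 2/17 = 20/51
H(X) = -[(5/17)·log₂(5/17) + (16/51)·log₂(16/51) + (20/51)·log₂(20/51)]
  = 0.51927 + 0.52468 + 0.52961 = 1.5736 bits

H(Y|X) = Σ_x P(x)·H(Y|X=x):
  X=0: P(X=0) = 5/17, P(Y|X=0) = (8/15, 1/5, 4/15) → H(Y|X=0) = 1.45656
  X=1: P(X=1) = 16/51, P(Y|X=1) = (3/16, 13/16, 0) → H(Y|X=1) = 0.69621
  X=2: P(X=2) = 20/51, P(Y|X=2) = (1/4, 9/20, 3/10) → H(Y|X=2) = 1.53949
H(Y|X) = (5/17)·1.45656 + (16/51)·0.69621 + (20/51)·1.53949 = 1.2505 bits

H(X,Y) = -Σ_{x,y} P(x,y) log₂ P(x,y). Per-cell terms -P(x,y)·log₂P(x,y):
  X=0: 0.41920, 0.24044, 0.28803
  X=1: 0.24044, 0.50266, 0.00000
  X=2: 0.32848, 0.44162, 0.36323
  (cells with P = 0 contribute 0)
Sum of the 9 terms: H(X,Y) = 2.8241 bits

Chain rule check:
  H(X) + H(Y|X) = 1.5736 + 1.2505 = 2.8241 bits
  H(X,Y) = 2.8241 bits
✓ Chain rule verified.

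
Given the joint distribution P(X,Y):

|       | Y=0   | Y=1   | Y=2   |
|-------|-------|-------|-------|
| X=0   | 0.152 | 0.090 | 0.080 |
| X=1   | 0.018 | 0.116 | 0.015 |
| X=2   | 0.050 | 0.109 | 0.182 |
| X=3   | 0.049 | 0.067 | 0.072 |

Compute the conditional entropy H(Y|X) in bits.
1.4145 bits

H(Y|X) = H(X,Y) - H(X)

H(X,Y) = -Σ_{x,y} P(x,y) log₂ P(x,y). Per-cell terms -P(x,y)·log₂P(x,y):
  X=0: 0.41311, 0.31265, 0.29151
  X=1: 0.10433, 0.36051, 0.09088
  X=2: 0.21610, 0.34854, 0.44735
  X=3: 0.21320, 0.26128, 0.27330
Sum of the 12 terms: H(X,Y) = 3.3328 bits

Marginal of X (row sums):
  P(X=0) = 0.152 + 0.090 + 0.080 = 0.322
  P(X=1) = 0.018 + 0.116 + 0.015 = 0.149
  P(X=2) = 0.050 + 0.109 + 0.182 = 0.341
  P(X=3) = 0.049 + 0.067 + 0.072 = 0.188
H(X) = -[0.322·log₂(0.322) + 0.149·log₂(0.149) + 0.341·log₂(0.341) + 0.188·log₂(0.188)]
  = 0.52643 + 0.40925 + 0.52929 + 0.45330 = 1.9183 bits

H(Y|X) = H(X,Y) - H(X) = 3.3328 - 1.9183 = 1.4145 bits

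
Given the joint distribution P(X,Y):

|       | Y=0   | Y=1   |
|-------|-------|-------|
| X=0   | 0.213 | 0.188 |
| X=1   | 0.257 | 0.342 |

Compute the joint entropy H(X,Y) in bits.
1.9617 bits

H(X,Y) = -Σ_{x,y} P(x,y) log₂ P(x,y). Per-cell terms -P(x,y)·log₂P(x,y):
  X=0: 0.4752, 0.4533
  X=1: 0.5038, 0.5294
Sum of the 4 terms: H(X,Y) = 1.9617 bits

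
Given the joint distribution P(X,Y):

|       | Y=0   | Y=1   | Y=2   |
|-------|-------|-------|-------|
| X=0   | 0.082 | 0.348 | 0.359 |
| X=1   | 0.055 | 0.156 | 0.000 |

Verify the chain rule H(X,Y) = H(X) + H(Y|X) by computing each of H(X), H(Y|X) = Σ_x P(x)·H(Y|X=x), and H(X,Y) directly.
H(X) = 0.7434 bits, H(Y|X) = 1.2613 bits, H(X,Y) = 2.0047 bits

Marginal of X (row sums):
  P(X=0) = 0.082 + 0.348 + 0.359 = 0.789
  P(X=1) = 0.055 + 0.156 + 0.000 = 0.211
H(X) = -[0.789·log₂(0.789) + 0.211·log₂(0.211)]
  = 0.26976 + 0.47363 = 0.7434 bits

H(Y|X) = Σ_x P(x)·H(Y|X=x):
  X=0: P(X=0) = 0.789, P(Y|X=0) = (82/789, 116/263, 359/789) → H(Y|X=0) = 1.37724
  X=1: P(X=1) = 0.211, P(Y|X=1) = (55/211, 156/211, 0) → H(Y|X=1) = 0.82775
H(Y|X) = 0.789·1.37724 + 0.211·0.82775 = 1.2613 bits

H(X,Y) = -Σ_{x,y} P(x,y) log₂ P(x,y). Per-cell terms -P(x,y)·log₂P(x,y):
  X=0: 0.29588, 0.52995, 0.53058
  X=1: 0.23014, 0.41814, 0.00000
  (cells with P = 0 contribute 0)
Sum of the 6 terms: H(X,Y) = 2.0047 bits

Chain rule check:
  H(X) + H(Y|X) = 0.7434 + 1.2613 = 2.0047 bits
  H(X,Y) = 2.0047 bits
✓ Chain rule verified.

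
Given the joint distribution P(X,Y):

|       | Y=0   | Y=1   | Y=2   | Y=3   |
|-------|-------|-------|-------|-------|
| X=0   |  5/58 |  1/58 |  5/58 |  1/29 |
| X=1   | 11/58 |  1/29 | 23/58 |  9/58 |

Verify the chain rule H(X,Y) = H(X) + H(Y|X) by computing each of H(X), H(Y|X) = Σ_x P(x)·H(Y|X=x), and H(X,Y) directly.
H(X) = 0.7677 bits, H(Y|X) = 1.6792 bits, H(X,Y) = 2.4469 bits

Marginal of X (row sums):
  P(X=0) = 5/58 + 1/58 + 5/58 + 1/29 = 13/58
  P(X=1) = 11/58 + 1/29 + 23/58 + 9/58 = 45/58
H(X) = -[(13/58)·log₂(13/58) + (45/58)·log₂(45/58)]
  = 0.483587 + 0.284065 = 0.7677 bits

H(Y|X) = Σ_x P(x)·H(Y|X=x):
  X=0: P(X=0) = 13/58, P(Y|X=0) = (5/13, 1/13, 5/13, 2/13) → H(Y|X=0) = 1.760495
  X=1: P(X=1) = 45/58, P(Y|X=1) = (11/45, 2/45, 23/45, 1/5) → H(Y|X=1) = 1.655742
H(Y|X) = (13/58)·1.760495 + (45/58)·1.655742 = 1.6792 bits

H(X,Y) = -Σ_{x,y} P(x,y) log₂ P(x,y). Per-cell terms -P(x,y)·log₂P(x,y):
  X=0: 0.304832, 0.101000, 0.304832, 0.167517
  X=1: 0.454897, 0.167517, 0.529166, 0.417112
Sum of the 8 terms: H(X,Y) = 2.4469 bits

Chain rule check:
  H(X) + H(Y|X) = 0.7677 + 1.6792 = 2.4469 bits
  H(X,Y) = 2.4469 bits
✓ Chain rule verified.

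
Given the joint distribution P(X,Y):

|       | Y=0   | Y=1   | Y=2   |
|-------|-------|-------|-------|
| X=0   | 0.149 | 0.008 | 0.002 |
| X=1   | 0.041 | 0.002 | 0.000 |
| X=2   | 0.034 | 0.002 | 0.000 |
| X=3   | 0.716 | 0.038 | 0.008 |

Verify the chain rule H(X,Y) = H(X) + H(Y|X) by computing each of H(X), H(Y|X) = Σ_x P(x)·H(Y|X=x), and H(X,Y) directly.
H(X) = 1.0885 bits, H(Y|X) = 0.3652 bits, H(X,Y) = 1.4537 bits

Marginal of X (row sums):
  P(X=0) = 0.149 + 0.008 + 0.002 = 0.159
  P(X=1) = 0.041 + 0.002 + 0.000 = 0.043
  P(X=2) = 0.034 + 0.002 + 0.000 = 0.036
  P(X=3) = 0.716 + 0.038 + 0.008 = 0.762
H(X) = -[0.159·log₂(0.159) + 0.043·log₂(0.043) + 0.036·log₂(0.036) + 0.762·log₂(0.762)]
  = 0.42181 + 0.19520 + 0.17265 + 0.29881 = 1.0885 bits

H(Y|X) = Σ_x P(x)·H(Y|X=x):
  X=0: P(X=0) = 0.159, P(Y|X=0) = (149/159, 8/159, 2/159) → H(Y|X=0) = 0.38423
  X=1: P(X=1) = 0.043, P(Y|X=1) = (41/43, 2/43, 0) → H(Y|X=1) = 0.27139
  X=2: P(X=2) = 0.036, P(Y|X=2) = (17/18, 1/18, 0) → H(Y|X=2) = 0.30954
  X=3: P(X=3) = 0.762, P(Y|X=3) = (358/381, 19/381, 4/381) → H(Y|X=3) = 0.36914
H(Y|X) = 0.159·0.38423 + 0.043·0.27139 + 0.036·0.30954 + 0.762·0.36914 = 0.3652 bits

H(X,Y) = -Σ_{x,y} P(x,y) log₂ P(x,y). Per-cell terms -P(x,y)·log₂P(x,y):
  X=0: 0.40925, 0.05573, 0.01793
  X=1: 0.18894, 0.01793, 0.00000
  X=2: 0.16586, 0.01793, 0.00000
  X=3: 0.34509, 0.17928, 0.05573
  (cells with P = 0 contribute 0)
Sum of the 12 terms: H(X,Y) = 1.4537 bits

Chain rule check:
  H(X) + H(Y|X) = 1.0885 + 0.3652 = 1.4537 bits
  H(X,Y) = 1.4537 bits
✓ Chain rule verified.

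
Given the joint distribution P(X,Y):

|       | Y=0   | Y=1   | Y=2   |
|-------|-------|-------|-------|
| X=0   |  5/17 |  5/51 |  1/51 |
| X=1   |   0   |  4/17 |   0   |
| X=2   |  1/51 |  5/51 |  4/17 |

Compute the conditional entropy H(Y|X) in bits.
0.8325 bits

H(Y|X) = H(X,Y) - H(X)

H(X,Y) = -Σ_{x,y} P(x,y) log₂ P(x,y). Per-cell terms -P(x,y)·log₂P(x,y):
  X=0: 0.519275, 0.328480, 0.111224
  X=1: 0.000000, 0.491168, 0.000000
  X=2: 0.111224, 0.328480, 0.491168
  (cells with P = 0 contribute 0)
Sum of the 9 terms: H(X,Y) = 2.381019 bits

Marginal of X (row sums):
  P(X=0) = 5/17 + 5/51 + 1/51 = 7/17
  P(X=1) = 0 + 4/17 + 0 = 4/17
  P(X=2) = 1/51 + 5/51 + 4/17 = 6/17
H(X) = -[(7/17)·log₂(7/17) + (4/17)·log₂(4/17) + (6/17)·log₂(6/17)]
  = 0.527103 + 0.491168 + 0.530294 = 1.548565 bits

H(Y|X) = H(X,Y) - H(X) = 2.381019 - 1.548565 = 0.8325 bits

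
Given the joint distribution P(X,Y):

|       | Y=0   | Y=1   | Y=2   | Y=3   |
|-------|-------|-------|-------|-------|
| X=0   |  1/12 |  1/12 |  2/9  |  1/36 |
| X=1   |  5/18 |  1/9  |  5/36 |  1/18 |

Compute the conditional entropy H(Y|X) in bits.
1.7362 bits

H(Y|X) = H(X,Y) - H(X)

H(X,Y) = -Σ_{x,y} P(x,y) log₂ P(x,y). Per-cell terms -P(x,y)·log₂P(x,y):
  X=0: 0.29875, 0.29875, 0.48221, 0.14361
  X=1: 0.51333, 0.35221, 0.39556, 0.23166
Sum of the 8 terms: H(X,Y) = 2.7161 bits

Marginal of X (row sums):
  P(X=0) = 1/12 + 1/12 + 2/9 + 1/36 = 5/12
  P(X=1) = 5/18 + 1/9 + 5/36 + 1/18 = 7/12
H(X) = -[(5/12)·log₂(5/12) + (7/12)·log₂(7/12)]
  = 0.52626 + 0.45360 = 0.9799 bits

H(Y|X) = H(X,Y) - H(X) = 2.7161 - 0.9799 = 1.7362 bits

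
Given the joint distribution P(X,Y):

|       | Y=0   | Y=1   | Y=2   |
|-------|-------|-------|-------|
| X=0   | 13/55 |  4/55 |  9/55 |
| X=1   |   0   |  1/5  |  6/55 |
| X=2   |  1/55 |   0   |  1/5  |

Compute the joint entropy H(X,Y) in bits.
2.5768 bits

H(X,Y) = -Σ_{x,y} P(x,y) log₂ P(x,y). Per-cell terms -P(x,y)·log₂P(x,y):
  X=0: 0.4919, 0.2750, 0.4273
  X=1: 0.0000, 0.4644, 0.3487
  X=2: 0.1051, 0.0000, 0.4644
  (cells with P = 0 contribute 0)
Sum of the 9 terms: H(X,Y) = 2.5768 bits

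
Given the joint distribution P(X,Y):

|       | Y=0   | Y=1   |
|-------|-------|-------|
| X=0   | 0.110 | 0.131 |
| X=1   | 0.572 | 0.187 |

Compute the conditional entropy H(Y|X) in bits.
0.8510 bits

H(Y|X) = H(X,Y) - H(X)

H(X,Y) = -Σ_{x,y} P(x,y) log₂ P(x,y). Per-cell terms -P(x,y)·log₂P(x,y):
  X=0: 0.3503, 0.3841
  X=1: 0.4610, 0.4523
Sum of the 4 terms: H(X,Y) = 1.6477 bits

Marginal of X (row sums):
  P(X=0) = 0.110 + 0.131 = 0.241
  P(X=1) = 0.572 + 0.187 = 0.759
H(X) = -[0.241·log₂(0.241) + 0.759·log₂(0.759)]
  = 0.4947 + 0.3020 = 0.7967 bits

H(Y|X) = H(X,Y) - H(X) = 1.6477 - 0.7967 = 0.8510 bits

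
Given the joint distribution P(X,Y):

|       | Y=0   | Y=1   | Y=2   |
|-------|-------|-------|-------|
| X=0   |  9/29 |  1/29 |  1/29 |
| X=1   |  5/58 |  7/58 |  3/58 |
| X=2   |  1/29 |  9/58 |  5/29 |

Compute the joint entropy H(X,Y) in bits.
2.7748 bits

H(X,Y) = -Σ_{x,y} P(x,y) log₂ P(x,y). Per-cell terms -P(x,y)·log₂P(x,y):
  X=0: 0.5239, 0.1675, 0.1675
  X=1: 0.3048, 0.3682, 0.2210
  X=2: 0.1675, 0.4171, 0.4373
Sum of the 9 terms: H(X,Y) = 2.7748 bits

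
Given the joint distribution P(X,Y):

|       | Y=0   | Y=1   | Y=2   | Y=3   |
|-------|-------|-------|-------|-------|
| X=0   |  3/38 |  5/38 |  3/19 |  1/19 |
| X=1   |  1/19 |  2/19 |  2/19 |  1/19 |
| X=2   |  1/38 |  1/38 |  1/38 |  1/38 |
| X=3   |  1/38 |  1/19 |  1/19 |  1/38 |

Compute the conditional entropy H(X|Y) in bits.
1.8003 bits

H(X|Y) = H(X,Y) - H(Y)

H(X,Y) = -Σ_{x,y} P(x,y) log₂ P(x,y). Per-cell terms -P(x,y)·log₂P(x,y):
  X=0: 0.28918, 0.38500, 0.42047, 0.22358
  X=1: 0.22358, 0.34189, 0.34189, 0.22358
  X=2: 0.13810, 0.13810, 0.13810, 0.13810
  X=3: 0.13810, 0.22358, 0.22358, 0.13810
Sum of the 16 terms: H(X,Y) = 3.7249 bits

Marginal of Y (column sums):
  P(Y=0) = 3/38 + 1/19 + 1/38 + 1/38 = 7/38
  P(Y=1) = 5/38 + 2/19 + 1/38 + 1/19 = 6/19
  P(Y=2) = 3/19 + 2/19 + 1/38 + 1/19 = 13/38
  P(Y=3) = 1/19 + 1/19 + 1/38 + 1/38 = 3/19
H(Y) = -[(7/38)·log₂(7/38) + (6/19)·log₂(6/19) + (13/38)·log₂(13/38) + (3/19)·log₂(3/19)]
  = 0.44958 + 0.52515 + 0.52940 + 0.42047 = 1.9246 bits

H(X|Y) = H(X,Y) - H(Y) = 3.7249 - 1.9246 = 1.8003 bits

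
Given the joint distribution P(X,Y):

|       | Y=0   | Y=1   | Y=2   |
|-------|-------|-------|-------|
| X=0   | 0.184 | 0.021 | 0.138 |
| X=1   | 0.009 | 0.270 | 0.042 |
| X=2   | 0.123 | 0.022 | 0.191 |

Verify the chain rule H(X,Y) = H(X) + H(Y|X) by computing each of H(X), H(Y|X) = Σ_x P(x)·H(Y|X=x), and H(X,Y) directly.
H(X) = 1.5844 bits, H(Y|X) = 1.0887 bits, H(X,Y) = 2.6732 bits

Marginal of X (row sums):
  P(X=0) = 0.184 + 0.021 + 0.138 = 0.343
  P(X=1) = 0.009 + 0.270 + 0.042 = 0.321
  P(X=2) = 0.123 + 0.022 + 0.191 = 0.336
H(X) = -[0.343·log₂(0.343) + 0.321·log₂(0.321) + 0.336·log₂(0.336)]
  = 0.52950 + 0.52623 + 0.52868 = 1.5844 bits

H(Y|X) = Σ_x P(x)·H(Y|X=x):
  X=0: P(X=0) = 0.343, P(Y|X=0) = (184/343, 3/49, 138/343) → H(Y|X=0) = 1.25719
  X=1: P(X=1) = 0.321, P(Y|X=1) = (3/107, 90/107, 14/107) → H(Y|X=1) = 0.73843
  X=2: P(X=2) = 0.336, P(Y|X=2) = (41/112, 11/168, 191/336) → H(Y|X=2) = 1.25147
H(Y|X) = 0.343·1.25719 + 0.321·0.73843 + 0.336·1.25147 = 1.0887 bits

H(X,Y) = -Σ_{x,y} P(x,y) log₂ P(x,y). Per-cell terms -P(x,y)·log₂P(x,y):
  X=0: 0.44937, 0.11704, 0.39430
  X=1: 0.06116, 0.51002, 0.19209
  X=2: 0.37186, 0.12114, 0.45618
Sum of the 9 terms: H(X,Y) = 2.6732 bits

Chain rule check:
  H(X) + H(Y|X) = 1.5844 + 1.0887 = 2.6731 bits
  H(X,Y) = 2.6732 bits
✓ Chain rule verified (Δ = 0.0001 is 4-dp rounding noise: each of the three values was rounded independently).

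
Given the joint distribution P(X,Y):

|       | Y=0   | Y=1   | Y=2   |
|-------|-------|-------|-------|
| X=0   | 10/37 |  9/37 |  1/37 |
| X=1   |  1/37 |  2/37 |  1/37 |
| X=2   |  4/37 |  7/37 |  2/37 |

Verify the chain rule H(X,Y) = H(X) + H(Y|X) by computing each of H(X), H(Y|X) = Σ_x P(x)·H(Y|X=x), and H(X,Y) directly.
H(X) = 1.3569 bits, H(Y|X) = 1.3282 bits, H(X,Y) = 2.6851 bits

Marginal of X (row sums):
  P(X=0) = 10/37 + 9/37 + 1/37 = 20/37
  P(X=1) = 1/37 + 2/37 + 1/37 = 4/37
  P(X=2) = 4/37 + 7/37 + 2/37 = 13/37
H(X) = -[(20/37)·log₂(20/37) + (4/37)·log₂(4/37) + (13/37)·log₂(13/37)]
  = 0.4797 + 0.3470 + 0.5302 = 1.3569 bits

H(Y|X) = Σ_x P(x)·H(Y|X=x):
  X=0: P(X=0) = 20/37, P(Y|X=0) = (1/2, 9/20, 1/20) → H(Y|X=0) = 1.2345
  X=1: P(X=1) = 4/37, P(Y|X=1) = (1/4, 1/2, 1/4) → H(Y|X=1) = 1.5000
  X=2: P(X=2) = 13/37, P(Y|X=2) = (4/13, 7/13, 2/13) → H(Y|X=2) = 1.4196
H(Y|X) = (20/37)·1.2345 + (4/37)·1.5000 + (13/37)·1.4196 = 1.3282 bits

H(X,Y) = -Σ_{x,y} P(x,y) log₂ P(x,y). Per-cell terms -P(x,y)·log₂P(x,y):
  X=0: 0.5101, 0.4961, 0.1408
  X=1: 0.1408, 0.2275, 0.1408
  X=2: 0.3470, 0.4545, 0.2275
Sum of the 9 terms: H(X,Y) = 2.6851 bits

Chain rule check:
  H(X) + H(Y|X) = 1.3569 + 1.3282 = 2.6851 bits
  H(X,Y) = 2.6851 bits
✓ Chain rule verified.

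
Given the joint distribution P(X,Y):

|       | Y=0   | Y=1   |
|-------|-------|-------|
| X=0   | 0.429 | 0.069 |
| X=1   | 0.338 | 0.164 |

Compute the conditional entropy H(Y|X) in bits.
0.7466 bits

H(Y|X) = H(X,Y) - H(X)

H(X,Y) = -Σ_{x,y} P(x,y) log₂ P(x,y). Per-cell terms -P(x,y)·log₂P(x,y):
  X=0: 0.52379, 0.26615
  X=1: 0.52894, 0.42775
Sum of the 4 terms: H(X,Y) = 1.7466 bits

Marginal of X (row sums):
  P(X=0) = 0.429 + 0.069 = 0.498
  P(X=1) = 0.338 + 0.164 = 0.502
H(X) = -[0.498·log₂(0.498) + 0.502·log₂(0.502)]
  = 0.50088 + 0.49911 = 1.0000 bits

H(Y|X) = H(X,Y) - H(X) = 1.7466 - 1.0000 = 0.7466 bits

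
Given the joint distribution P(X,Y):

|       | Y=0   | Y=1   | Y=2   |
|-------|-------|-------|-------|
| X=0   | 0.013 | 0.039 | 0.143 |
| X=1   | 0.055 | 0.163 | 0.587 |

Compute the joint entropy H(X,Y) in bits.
1.7731 bits

H(X,Y) = -Σ_{x,y} P(x,y) log₂ P(x,y). Per-cell terms -P(x,y)·log₂P(x,y):
  X=0: 0.08145, 0.18253, 0.40125
  X=1: 0.23014, 0.42658, 0.45115
Sum of the 6 terms: H(X,Y) = 1.7731 bits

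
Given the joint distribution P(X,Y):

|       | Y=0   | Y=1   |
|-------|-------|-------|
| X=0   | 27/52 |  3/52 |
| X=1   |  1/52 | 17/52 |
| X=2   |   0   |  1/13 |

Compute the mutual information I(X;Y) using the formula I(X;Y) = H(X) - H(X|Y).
0.6180 bits

I(X;Y) = H(X) - H(X|Y)

Marginal of X (row sums):
  P(X=0) = 27/52 + 3/52 = 15/26
  P(X=1) = 1/52 + 17/52 = 9/26
  P(X=2) = 0 + 1/13 = 1/13
H(X) = -[(15/26)·log₂(15/26) + (9/26)·log₂(9/26) + (1/13)·log₂(1/13)]
  = 0.45782 + 0.52979 + 0.28465 = 1.2723 bits

Marginal of Y (column sums):
  P(Y=0) = 27/52 + 1/52 + 0 = 7/13
  P(Y=1) = 3/52 + 17/52 + 1/13 = 6/13
H(X|Y) = Σ_y P(y)·H(X|Y=y):
  Y=0: P(Y=0) = 7/13, P(X|Y=0) = (27/28, 1/28, 0) → H(X|Y=0) = 0.22228
  Y=1: P(Y=1) = 6/13, P(X|Y=1) = (1/8, 17/24, 1/6) → H(X|Y=1) = 1.15822
H(X|Y) = (7/13)·0.22228 + (6/13)·1.15822 = 0.6543 bits

I(X;Y) = H(X) - H(X|Y) = 1.2723 - 0.6543 = 0.6180 bits

Cross-check via I(X;Y) = H(X) + H(Y) - H(X,Y): computing H(Y) from the column sums and H(X,Y) from the 6 cells in the same way gives H(Y) = 0.9957 bits and H(X,Y) = 1.6500 bits, so
I(X;Y) = 1.2723 + 0.9957 - 1.6500 = 0.6180 bits ✓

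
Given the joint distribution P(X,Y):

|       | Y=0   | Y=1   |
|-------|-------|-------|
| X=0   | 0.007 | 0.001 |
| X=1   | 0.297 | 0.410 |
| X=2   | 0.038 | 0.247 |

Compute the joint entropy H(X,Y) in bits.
1.7852 bits

H(X,Y) = -Σ_{x,y} P(x,y) log₂ P(x,y). Per-cell terms -P(x,y)·log₂P(x,y):
  X=0: 0.05011, 0.00997
  X=1: 0.52019, 0.52738
  X=2: 0.17928, 0.49830
Sum of the 6 terms: H(X,Y) = 1.7852 bits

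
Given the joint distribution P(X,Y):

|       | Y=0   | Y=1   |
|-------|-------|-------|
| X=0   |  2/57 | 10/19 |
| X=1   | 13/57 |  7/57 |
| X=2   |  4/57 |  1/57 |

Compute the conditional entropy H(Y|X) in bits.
0.5804 bits

H(Y|X) = H(X,Y) - H(X)

H(X,Y) = -Σ_{x,y} P(x,y) log₂ P(x,y). Per-cell terms -P(x,y)·log₂P(x,y):
  X=0: 0.169575, 0.487368
  X=1: 0.486348, 0.371557
  X=2: 0.268975, 0.102331
Sum of the 6 terms: H(X,Y) = 1.88615 bits

Marginal of X (row sums):
  P(X=0) = 2/57 + 10/19 = 32/57
  P(X=1) = 13/57 + 7/57 = 20/57
  P(X=2) = 4/57 + 1/57 = 5/57
H(X) = -[(32/57)·log₂(32/57) + (20/57)·log₂(20/57) + (5/57)·log₂(5/57)]
  = 0.467587 + 0.530162 + 0.307979 = 1.30573 bits

H(Y|X) = H(X,Y) - H(X) = 1.88615 - 1.30573 = 0.5804 bits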